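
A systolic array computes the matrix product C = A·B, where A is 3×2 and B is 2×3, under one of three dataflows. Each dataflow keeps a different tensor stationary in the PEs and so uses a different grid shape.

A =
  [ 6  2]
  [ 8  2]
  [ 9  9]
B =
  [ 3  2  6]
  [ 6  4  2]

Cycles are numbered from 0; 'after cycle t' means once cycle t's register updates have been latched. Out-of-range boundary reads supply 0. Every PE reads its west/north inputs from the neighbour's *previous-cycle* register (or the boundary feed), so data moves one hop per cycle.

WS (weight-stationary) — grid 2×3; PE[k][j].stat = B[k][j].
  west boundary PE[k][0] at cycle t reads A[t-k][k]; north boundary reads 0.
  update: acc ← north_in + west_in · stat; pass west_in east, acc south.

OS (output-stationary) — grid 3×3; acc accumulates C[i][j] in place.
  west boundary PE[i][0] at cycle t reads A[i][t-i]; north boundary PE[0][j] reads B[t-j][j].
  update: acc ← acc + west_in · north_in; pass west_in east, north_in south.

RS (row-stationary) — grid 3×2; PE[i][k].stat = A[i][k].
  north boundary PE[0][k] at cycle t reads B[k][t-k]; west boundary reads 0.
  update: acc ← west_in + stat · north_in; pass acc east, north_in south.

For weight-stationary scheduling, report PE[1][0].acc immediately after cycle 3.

PE[1][0].acc = 81

WS 2×3: PE[1][0] cycle-by-cycle (with neighbour feeds):
  after 0 — PE[0][0] acc=18, pass-E 6, pass-S 18
  after 0 — PE[1][0] acc=0, pass-E 0, pass-S 0
  after 1 — PE[0][0] acc=24, pass-E 8, pass-S 24
  after 1 — PE[1][0] acc=30, pass-E 2, pass-S 30
  after 2 — PE[0][0] acc=27, pass-E 9, pass-S 27
  after 2 — PE[1][0] acc=36, pass-E 2, pass-S 36
  after 3 — PE[0][0] acc=0, pass-E 0, pass-S 0
  after 3 — PE[1][0] acc=81, pass-E 9, pass-S 81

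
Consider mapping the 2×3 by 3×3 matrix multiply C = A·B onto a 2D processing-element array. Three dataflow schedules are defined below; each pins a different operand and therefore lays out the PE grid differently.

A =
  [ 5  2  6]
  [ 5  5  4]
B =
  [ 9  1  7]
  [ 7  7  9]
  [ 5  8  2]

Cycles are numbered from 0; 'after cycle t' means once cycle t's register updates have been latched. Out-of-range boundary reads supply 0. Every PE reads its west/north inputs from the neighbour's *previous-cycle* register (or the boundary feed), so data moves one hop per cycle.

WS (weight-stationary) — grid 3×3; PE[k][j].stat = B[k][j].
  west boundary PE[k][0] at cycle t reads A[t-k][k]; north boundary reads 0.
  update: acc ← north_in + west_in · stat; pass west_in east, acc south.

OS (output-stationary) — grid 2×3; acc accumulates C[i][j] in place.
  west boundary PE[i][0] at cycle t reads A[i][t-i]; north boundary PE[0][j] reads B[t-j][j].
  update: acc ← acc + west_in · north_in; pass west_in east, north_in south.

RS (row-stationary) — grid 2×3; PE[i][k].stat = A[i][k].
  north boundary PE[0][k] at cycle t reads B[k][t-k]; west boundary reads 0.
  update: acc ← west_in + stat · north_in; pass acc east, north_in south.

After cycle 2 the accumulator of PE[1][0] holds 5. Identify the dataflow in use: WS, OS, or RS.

— WS: 3×3; PE[1][0] trace:
  0: (1,0).acc=0  regs=<0,0>
  1: (1,0).acc=59  regs=<2,59>
  2: (1,0).acc=80  regs=<5,80>
— OS: 2×3; PE[1][0] trace:
  0: (1,0).acc=0  regs=<0,0>
  1: (1,0).acc=45  regs=<5,9>
  2: (1,0).acc=80  regs=<5,7>
— RS: 2×3; PE[1][0] trace:
  0: (1,0).acc=0  regs=<0,0>
  1: (1,0).acc=45  regs=<45,9>
  2: (1,0).acc=5  regs=<5,1>

dataflow = RS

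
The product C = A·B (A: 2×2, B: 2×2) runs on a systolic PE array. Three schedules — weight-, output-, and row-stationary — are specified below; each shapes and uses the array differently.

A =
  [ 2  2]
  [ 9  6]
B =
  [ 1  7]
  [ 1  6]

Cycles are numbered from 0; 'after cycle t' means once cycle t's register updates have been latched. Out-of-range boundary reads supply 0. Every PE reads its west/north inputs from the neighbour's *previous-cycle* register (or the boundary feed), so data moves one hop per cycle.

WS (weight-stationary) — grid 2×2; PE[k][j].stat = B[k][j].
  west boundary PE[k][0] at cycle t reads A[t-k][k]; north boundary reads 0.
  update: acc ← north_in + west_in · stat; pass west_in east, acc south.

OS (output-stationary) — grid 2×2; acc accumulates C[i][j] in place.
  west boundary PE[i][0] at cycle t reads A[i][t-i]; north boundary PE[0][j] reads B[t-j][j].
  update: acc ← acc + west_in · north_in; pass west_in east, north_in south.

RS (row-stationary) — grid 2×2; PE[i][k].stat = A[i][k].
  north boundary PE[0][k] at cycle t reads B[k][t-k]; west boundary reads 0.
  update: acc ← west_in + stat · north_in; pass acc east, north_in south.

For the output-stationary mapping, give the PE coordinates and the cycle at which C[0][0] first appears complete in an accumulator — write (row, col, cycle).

(row, col, cycle) = (0, 0, 1)

Under OS, C[0][0] lands at PE[0][0]:
  t=0 PE[0][0]: acc=2 h=2 v=1
  t=1 PE[0][0]: acc=4 h=2 v=1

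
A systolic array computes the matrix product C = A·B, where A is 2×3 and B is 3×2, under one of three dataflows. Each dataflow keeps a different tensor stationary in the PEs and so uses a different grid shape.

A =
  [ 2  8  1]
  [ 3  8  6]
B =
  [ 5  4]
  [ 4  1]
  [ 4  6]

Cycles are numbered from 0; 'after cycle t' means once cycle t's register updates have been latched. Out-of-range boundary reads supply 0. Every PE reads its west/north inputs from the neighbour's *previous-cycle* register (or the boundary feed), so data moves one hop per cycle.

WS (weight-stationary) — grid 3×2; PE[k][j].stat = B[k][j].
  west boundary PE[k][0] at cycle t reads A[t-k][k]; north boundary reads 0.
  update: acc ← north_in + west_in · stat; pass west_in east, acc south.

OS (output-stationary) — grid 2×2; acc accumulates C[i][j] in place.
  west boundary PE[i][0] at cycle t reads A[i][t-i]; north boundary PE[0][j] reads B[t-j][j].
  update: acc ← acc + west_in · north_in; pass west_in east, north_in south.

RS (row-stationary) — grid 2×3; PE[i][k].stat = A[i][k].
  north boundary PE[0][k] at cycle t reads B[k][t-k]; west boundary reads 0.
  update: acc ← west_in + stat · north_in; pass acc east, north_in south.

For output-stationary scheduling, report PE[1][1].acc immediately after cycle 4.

PE[1][1].acc = 56

OS (2×2). Following PE[1][1] plus its west/north inputs:
  step 0 · PE0,1: acc=0; fwd→0 fwd↓0
  step 0 · PE1,0: acc=0; fwd→0 fwd↓0
  step 0 · PE1,1: acc=0; fwd→0 fwd↓0
  step 1 · PE0,1: acc=8; fwd→2 fwd↓4
  step 1 · PE1,0: acc=15; fwd→3 fwd↓5
  step 1 · PE1,1: acc=0; fwd→0 fwd↓0
  step 2 · PE0,1: acc=16; fwd→8 fwd↓1
  step 2 · PE1,0: acc=47; fwd→8 fwd↓4
  step 2 · PE1,1: acc=12; fwd→3 fwd↓4
  step 3 · PE0,1: acc=22; fwd→1 fwd↓6
  step 3 · PE1,0: acc=71; fwd→6 fwd↓4
  step 3 · PE1,1: acc=20; fwd→8 fwd↓1
  step 4 · PE0,1: acc=22; fwd→0 fwd↓0
  step 4 · PE1,0: acc=71; fwd→0 fwd↓0
  step 4 · PE1,1: acc=56; fwd→6 fwd↓6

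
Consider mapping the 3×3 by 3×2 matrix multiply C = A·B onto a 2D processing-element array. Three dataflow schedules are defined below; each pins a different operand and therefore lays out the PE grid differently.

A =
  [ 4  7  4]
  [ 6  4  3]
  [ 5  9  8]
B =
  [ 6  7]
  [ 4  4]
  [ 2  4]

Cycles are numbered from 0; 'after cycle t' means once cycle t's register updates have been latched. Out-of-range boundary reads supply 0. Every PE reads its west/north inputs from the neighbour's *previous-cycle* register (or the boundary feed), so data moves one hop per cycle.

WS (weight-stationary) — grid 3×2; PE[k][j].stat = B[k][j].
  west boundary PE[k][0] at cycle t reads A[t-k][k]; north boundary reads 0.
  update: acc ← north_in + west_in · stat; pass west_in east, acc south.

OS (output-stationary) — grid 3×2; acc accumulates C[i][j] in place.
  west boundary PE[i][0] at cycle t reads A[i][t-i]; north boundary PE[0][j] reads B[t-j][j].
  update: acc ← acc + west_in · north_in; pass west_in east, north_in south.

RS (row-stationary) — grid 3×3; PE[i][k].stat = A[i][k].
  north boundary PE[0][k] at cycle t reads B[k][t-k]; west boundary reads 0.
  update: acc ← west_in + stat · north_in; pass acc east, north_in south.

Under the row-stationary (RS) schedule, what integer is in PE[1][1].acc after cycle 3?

RS 3×3: PE[1][1] cycle-by-cycle (with neighbour feeds):
  t=0 PE[0][1]: acc=0 h=0 v=0
  t=0 PE[1][0]: acc=0 h=0 v=0
  t=0 PE[1][1]: acc=0 h=0 v=0
  t=1 PE[0][1]: acc=52 h=52 v=4
  t=1 PE[1][0]: acc=36 h=36 v=6
  t=1 PE[1][1]: acc=0 h=0 v=0
  t=2 PE[0][1]: acc=56 h=56 v=4
  t=2 PE[1][0]: acc=42 h=42 v=7
  t=2 PE[1][1]: acc=52 h=52 v=4
  t=3 PE[0][1]: acc=0 h=0 v=0
  t=3 PE[1][0]: acc=0 h=0 v=0
  t=3 PE[1][1]: acc=58 h=58 v=4

PE[1][1].acc = 58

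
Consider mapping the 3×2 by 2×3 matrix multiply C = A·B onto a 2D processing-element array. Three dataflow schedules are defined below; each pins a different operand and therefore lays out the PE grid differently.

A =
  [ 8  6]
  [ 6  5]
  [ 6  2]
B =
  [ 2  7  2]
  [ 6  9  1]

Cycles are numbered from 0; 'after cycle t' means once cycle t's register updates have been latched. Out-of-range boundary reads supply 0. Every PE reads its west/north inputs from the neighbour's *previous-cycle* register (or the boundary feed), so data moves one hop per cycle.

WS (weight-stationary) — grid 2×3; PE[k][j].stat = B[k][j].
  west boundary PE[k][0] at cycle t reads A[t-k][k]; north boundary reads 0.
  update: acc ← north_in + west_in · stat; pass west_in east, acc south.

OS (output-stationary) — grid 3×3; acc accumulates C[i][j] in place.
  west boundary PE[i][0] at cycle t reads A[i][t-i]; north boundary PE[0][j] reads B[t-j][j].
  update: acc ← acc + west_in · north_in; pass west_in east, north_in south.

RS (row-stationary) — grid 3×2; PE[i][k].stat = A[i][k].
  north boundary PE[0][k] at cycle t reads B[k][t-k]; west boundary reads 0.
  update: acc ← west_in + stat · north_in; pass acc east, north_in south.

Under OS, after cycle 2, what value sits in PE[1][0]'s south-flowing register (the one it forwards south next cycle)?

OS on a 3×3 grid — tracing PE[1][0] and its feeders:
  step 0 · PE0,0: acc=16; fwd→8 fwd↓2
  step 0 · PE1,0: acc=0; fwd→0 fwd↓0
  step 1 · PE0,0: acc=52; fwd→6 fwd↓6
  step 1 · PE1,0: acc=12; fwd→6 fwd↓2
  step 2 · PE0,0: acc=52; fwd→0 fwd↓0
  step 2 · PE1,0: acc=42; fwd→5 fwd↓6

register = 6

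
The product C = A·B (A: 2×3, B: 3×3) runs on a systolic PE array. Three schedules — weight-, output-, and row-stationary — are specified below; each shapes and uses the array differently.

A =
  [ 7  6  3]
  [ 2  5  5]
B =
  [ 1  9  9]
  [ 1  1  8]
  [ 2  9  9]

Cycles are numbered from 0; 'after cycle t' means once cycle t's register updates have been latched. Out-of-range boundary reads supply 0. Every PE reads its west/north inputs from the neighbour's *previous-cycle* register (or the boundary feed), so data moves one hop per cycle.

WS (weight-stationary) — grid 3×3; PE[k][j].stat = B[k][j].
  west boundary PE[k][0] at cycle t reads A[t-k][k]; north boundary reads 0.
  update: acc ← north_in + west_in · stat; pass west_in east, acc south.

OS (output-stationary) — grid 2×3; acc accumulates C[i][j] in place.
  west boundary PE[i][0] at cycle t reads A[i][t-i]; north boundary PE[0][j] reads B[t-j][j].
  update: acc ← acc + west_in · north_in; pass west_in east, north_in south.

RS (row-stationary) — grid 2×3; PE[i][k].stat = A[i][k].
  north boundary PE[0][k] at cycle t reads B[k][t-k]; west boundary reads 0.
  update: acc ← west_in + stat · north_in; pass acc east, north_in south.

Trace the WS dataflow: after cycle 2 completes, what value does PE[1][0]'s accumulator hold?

PE[1][0].acc = 7

WS 3×3: PE[1][0] cycle-by-cycle (with neighbour feeds):
  c0 r0c0: 7 / 7 / 7
  c0 r1c0: 0 / 0 / 0
  c1 r0c0: 2 / 2 / 2
  c1 r1c0: 13 / 6 / 13
  c2 r0c0: 0 / 0 / 0
  c2 r1c0: 7 / 5 / 7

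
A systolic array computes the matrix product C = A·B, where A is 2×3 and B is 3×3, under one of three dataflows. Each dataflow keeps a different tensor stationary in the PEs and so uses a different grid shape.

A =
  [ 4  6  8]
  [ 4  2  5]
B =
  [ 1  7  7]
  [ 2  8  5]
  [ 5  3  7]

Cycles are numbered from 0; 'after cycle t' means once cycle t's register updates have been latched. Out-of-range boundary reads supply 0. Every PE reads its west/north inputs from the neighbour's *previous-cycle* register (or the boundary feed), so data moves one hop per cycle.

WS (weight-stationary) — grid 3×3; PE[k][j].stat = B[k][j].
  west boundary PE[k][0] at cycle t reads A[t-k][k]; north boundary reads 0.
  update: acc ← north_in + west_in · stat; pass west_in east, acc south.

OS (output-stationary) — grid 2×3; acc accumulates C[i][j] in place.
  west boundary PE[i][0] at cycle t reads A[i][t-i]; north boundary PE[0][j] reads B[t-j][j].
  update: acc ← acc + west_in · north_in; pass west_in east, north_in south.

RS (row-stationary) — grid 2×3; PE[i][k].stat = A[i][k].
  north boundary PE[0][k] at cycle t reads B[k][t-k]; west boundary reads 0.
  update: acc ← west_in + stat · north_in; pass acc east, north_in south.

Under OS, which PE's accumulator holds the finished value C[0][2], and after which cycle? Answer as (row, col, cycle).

OS: C[0][2] accumulates in PE[0][2]:
  c0 r0c2: 0 / 0 / 0
  c1 r0c2: 0 / 0 / 0
  c2 r0c2: 28 / 4 / 7
  c3 r0c2: 58 / 6 / 5
  c4 r0c2: 114 / 8 / 7

(row, col, cycle) = (0, 2, 4)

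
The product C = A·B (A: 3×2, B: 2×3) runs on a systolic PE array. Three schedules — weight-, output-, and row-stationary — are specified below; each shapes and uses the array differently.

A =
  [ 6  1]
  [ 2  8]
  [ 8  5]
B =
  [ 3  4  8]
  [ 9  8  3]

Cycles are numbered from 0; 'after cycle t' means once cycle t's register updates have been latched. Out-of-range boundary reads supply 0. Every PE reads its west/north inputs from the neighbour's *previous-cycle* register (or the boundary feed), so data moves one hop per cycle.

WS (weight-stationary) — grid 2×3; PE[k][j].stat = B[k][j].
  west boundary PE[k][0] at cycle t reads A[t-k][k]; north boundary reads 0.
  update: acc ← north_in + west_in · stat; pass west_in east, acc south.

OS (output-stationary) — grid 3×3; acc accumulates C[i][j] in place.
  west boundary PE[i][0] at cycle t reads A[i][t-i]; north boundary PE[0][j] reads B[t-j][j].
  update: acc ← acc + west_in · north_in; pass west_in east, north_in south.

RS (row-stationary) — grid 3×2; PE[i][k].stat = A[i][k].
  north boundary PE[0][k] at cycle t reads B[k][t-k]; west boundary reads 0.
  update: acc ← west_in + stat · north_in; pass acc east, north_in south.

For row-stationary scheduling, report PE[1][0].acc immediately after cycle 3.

Tracing RS — 3×2 array, target PE[1][0]:
  t=0 PE[0][0]: acc=18 h=18 v=3
  t=0 PE[1][0]: acc=0 h=0 v=0
  t=1 PE[0][0]: acc=24 h=24 v=4
  t=1 PE[1][0]: acc=6 h=6 v=3
  t=2 PE[0][0]: acc=48 h=48 v=8
  t=2 PE[1][0]: acc=8 h=8 v=4
  t=3 PE[0][0]: acc=0 h=0 v=0
  t=3 PE[1][0]: acc=16 h=16 v=8

PE[1][0].acc = 16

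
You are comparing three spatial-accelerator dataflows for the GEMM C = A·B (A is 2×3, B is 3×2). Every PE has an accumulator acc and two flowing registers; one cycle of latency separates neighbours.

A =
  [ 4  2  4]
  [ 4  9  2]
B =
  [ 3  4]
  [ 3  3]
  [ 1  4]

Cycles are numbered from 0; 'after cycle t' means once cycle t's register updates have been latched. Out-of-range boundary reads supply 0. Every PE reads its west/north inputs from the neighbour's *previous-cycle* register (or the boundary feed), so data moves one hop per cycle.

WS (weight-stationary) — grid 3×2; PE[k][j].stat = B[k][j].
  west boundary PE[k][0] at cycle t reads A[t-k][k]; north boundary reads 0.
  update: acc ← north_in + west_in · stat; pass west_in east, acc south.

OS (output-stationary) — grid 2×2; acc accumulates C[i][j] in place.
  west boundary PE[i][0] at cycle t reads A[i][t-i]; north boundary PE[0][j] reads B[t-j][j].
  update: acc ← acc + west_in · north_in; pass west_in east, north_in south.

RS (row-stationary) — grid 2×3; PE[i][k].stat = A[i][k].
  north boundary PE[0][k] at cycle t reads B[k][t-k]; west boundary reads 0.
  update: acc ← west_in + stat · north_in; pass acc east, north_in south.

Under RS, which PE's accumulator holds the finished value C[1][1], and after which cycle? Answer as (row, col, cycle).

RS: C[1][1] accumulates in PE[1][2]:
  0: (1,2).acc=0  regs=<0,0>
  1: (1,2).acc=0  regs=<0,0>
  2: (1,2).acc=0  regs=<0,0>
  3: (1,2).acc=41  regs=<41,1>
  4: (1,2).acc=51  regs=<51,4>

(row, col, cycle) = (1, 2, 4)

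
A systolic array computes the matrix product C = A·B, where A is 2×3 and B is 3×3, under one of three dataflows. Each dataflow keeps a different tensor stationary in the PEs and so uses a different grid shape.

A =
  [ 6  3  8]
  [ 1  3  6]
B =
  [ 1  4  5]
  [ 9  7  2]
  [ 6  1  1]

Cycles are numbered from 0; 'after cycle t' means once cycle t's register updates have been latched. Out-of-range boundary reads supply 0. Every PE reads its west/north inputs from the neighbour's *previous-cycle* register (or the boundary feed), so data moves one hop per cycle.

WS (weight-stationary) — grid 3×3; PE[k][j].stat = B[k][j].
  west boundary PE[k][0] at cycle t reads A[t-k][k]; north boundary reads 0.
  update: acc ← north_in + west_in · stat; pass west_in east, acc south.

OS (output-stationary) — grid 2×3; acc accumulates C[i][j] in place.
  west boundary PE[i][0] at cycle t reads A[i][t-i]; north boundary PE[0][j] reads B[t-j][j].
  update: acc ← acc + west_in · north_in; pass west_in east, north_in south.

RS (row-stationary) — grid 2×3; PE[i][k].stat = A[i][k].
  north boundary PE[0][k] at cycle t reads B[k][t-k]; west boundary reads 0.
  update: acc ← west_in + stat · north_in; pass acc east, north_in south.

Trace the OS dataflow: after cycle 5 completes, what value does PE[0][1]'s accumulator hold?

PE[0][1].acc = 53

OS 2×3: PE[0][1] cycle-by-cycle (with neighbour feeds):
  step 0 · PE0,0: acc=6; fwd→6 fwd↓1
  step 0 · PE0,1: acc=0; fwd→0 fwd↓0
  step 1 · PE0,0: acc=33; fwd→3 fwd↓9
  step 1 · PE0,1: acc=24; fwd→6 fwd↓4
  step 2 · PE0,0: acc=81; fwd→8 fwd↓6
  step 2 · PE0,1: acc=45; fwd→3 fwd↓7
  step 3 · PE0,0: acc=81; fwd→0 fwd↓0
  step 3 · PE0,1: acc=53; fwd→8 fwd↓1
  step 4 · PE0,0: acc=81; fwd→0 fwd↓0
  step 4 · PE0,1: acc=53; fwd→0 fwd↓0
  step 5 · PE0,0: acc=81; fwd→0 fwd↓0
  step 5 · PE0,1: acc=53; fwd→0 fwd↓0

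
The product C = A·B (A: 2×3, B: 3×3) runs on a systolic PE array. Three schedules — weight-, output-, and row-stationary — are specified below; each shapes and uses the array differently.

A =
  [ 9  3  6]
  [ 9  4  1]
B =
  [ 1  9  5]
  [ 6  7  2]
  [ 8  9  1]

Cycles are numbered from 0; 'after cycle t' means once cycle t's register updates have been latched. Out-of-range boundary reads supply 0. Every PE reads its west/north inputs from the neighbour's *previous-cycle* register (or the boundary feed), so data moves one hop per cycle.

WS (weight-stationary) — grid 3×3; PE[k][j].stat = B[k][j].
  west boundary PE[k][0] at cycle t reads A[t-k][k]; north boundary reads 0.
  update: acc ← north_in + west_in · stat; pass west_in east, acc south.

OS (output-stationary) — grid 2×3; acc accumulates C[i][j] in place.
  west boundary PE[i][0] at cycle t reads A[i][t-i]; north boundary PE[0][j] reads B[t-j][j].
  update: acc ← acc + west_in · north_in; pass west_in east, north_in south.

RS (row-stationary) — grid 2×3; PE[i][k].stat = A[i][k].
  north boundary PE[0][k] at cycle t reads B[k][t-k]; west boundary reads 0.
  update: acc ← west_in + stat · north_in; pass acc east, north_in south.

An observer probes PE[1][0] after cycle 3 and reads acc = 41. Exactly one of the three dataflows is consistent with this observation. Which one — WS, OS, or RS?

dataflow = OS

WS [3×3] PE[1][0] across cycles:
  c0 r1c0: 0 / 0 / 0
  c1 r1c0: 27 / 3 / 27
  c2 r1c0: 33 / 4 / 33
  c3 r1c0: 0 / 0 / 0
OS [2×3] PE[1][0] across cycles:
  c0 r1c0: 0 / 0 / 0
  c1 r1c0: 9 / 9 / 1
  c2 r1c0: 33 / 4 / 6
  c3 r1c0: 41 / 1 / 8
RS [2×3] PE[1][0] across cycles:
  c0 r1c0: 0 / 0 / 0
  c1 r1c0: 9 / 9 / 1
  c2 r1c0: 81 / 81 / 9
  c3 r1c0: 45 / 45 / 5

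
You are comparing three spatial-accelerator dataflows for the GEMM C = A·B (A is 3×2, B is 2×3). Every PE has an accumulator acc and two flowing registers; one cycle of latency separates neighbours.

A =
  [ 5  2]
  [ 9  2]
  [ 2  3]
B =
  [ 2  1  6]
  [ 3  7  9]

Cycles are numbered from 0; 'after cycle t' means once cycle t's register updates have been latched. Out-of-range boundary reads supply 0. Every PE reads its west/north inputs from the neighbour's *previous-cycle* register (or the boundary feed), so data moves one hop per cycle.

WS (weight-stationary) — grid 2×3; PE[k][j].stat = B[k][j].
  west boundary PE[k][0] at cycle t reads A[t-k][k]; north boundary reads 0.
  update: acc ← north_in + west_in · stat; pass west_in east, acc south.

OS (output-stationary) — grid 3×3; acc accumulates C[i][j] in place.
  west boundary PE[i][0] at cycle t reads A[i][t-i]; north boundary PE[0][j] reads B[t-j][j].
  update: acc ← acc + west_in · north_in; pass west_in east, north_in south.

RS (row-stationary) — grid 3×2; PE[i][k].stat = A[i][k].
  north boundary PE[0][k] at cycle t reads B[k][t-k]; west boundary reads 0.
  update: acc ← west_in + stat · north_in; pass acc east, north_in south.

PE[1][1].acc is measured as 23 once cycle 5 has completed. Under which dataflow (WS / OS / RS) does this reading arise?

Under WS (2×3), PE[1][1]:
  @0  [1,1]  acc 0  |  →0  ↓0
  @1  [1,1]  acc 0  |  →0  ↓0
  @2  [1,1]  acc 19  |  →2  ↓19
  @3  [1,1]  acc 23  |  →2  ↓23
  @4  [1,1]  acc 23  |  →3  ↓23
  @5  [1,1]  acc 0  |  →0  ↓0
Under OS (3×3), PE[1][1]:
  @0  [1,1]  acc 0  |  →0  ↓0
  @1  [1,1]  acc 0  |  →0  ↓0
  @2  [1,1]  acc 9  |  →9  ↓1
  @3  [1,1]  acc 23  |  →2  ↓7
  @4  [1,1]  acc 23  |  →0  ↓0
  @5  [1,1]  acc 23  |  →0  ↓0
Under RS (3×2), PE[1][1]:
  @0  [1,1]  acc 0  |  →0  ↓0
  @1  [1,1]  acc 0  |  →0  ↓0
  @2  [1,1]  acc 24  |  →24  ↓3
  @3  [1,1]  acc 23  |  →23  ↓7
  @4  [1,1]  acc 72  |  →72  ↓9
  @5  [1,1]  acc 0  |  →0  ↓0

dataflow = OS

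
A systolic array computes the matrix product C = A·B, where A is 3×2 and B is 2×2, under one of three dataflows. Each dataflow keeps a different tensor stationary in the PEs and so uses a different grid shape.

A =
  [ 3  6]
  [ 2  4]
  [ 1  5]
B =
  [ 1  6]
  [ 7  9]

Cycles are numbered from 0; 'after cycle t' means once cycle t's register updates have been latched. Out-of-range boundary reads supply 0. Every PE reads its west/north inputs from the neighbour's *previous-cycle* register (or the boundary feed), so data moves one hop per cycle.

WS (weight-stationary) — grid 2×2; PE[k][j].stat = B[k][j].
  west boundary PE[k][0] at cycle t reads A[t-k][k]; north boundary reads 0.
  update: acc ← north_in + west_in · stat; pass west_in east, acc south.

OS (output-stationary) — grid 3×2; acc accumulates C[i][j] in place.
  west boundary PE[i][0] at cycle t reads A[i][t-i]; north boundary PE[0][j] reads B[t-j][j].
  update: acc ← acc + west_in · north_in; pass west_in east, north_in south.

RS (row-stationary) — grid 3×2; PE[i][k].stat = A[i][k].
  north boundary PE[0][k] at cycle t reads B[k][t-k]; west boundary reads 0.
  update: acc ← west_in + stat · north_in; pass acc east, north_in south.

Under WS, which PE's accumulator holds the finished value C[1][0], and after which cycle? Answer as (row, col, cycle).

WS — PE[1][0] is where C[1][0] collects:
  c0 r1c0: 0 / 0 / 0
  c1 r1c0: 45 / 6 / 45
  c2 r1c0: 30 / 4 / 30

(row, col, cycle) = (1, 0, 2)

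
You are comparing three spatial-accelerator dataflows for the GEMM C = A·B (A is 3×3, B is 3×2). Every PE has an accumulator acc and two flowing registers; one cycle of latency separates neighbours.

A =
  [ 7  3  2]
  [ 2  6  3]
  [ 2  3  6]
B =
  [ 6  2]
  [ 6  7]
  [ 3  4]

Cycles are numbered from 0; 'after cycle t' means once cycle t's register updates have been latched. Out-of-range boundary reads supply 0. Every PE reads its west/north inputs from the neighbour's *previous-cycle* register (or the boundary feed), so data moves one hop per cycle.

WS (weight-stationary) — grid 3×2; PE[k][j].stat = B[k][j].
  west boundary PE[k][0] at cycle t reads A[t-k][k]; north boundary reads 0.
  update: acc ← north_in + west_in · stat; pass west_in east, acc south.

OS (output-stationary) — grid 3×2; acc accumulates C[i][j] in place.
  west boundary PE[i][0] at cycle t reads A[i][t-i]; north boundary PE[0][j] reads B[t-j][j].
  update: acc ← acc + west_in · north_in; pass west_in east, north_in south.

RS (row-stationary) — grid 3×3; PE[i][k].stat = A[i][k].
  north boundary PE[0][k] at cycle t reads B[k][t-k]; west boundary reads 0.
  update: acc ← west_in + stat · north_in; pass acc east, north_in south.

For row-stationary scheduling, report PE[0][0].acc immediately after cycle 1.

Tracing RS — 3×3 array, target PE[0][0]:
  c0 r0c0: 42 / 42 / 6
  c1 r0c0: 14 / 14 / 2

PE[0][0].acc = 14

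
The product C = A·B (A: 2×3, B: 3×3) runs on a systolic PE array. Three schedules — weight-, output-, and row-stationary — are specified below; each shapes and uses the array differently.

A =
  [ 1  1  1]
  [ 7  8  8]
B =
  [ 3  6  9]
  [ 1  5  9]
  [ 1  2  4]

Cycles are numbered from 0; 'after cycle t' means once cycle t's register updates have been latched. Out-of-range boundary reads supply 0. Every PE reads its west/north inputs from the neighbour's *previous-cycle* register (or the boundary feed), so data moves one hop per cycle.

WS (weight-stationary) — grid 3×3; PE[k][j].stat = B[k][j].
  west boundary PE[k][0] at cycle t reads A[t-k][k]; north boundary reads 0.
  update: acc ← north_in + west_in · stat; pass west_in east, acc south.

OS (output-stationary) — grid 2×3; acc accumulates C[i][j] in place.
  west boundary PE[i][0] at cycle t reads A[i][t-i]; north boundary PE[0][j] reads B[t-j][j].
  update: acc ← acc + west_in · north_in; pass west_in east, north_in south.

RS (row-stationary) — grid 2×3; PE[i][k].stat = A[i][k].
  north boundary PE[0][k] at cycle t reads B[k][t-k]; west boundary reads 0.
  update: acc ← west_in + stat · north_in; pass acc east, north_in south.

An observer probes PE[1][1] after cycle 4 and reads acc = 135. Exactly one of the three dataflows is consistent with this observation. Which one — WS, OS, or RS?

— WS: 3×3; PE[1][1] trace:
  after 0 — PE[1][1] acc=0, pass-E 0, pass-S 0
  after 1 — PE[1][1] acc=0, pass-E 0, pass-S 0
  after 2 — PE[1][1] acc=11, pass-E 1, pass-S 11
  after 3 — PE[1][1] acc=82, pass-E 8, pass-S 82
  after 4 — PE[1][1] acc=0, pass-E 0, pass-S 0
— OS: 2×3; PE[1][1] trace:
  after 0 — PE[1][1] acc=0, pass-E 0, pass-S 0
  after 1 — PE[1][1] acc=0, pass-E 0, pass-S 0
  after 2 — PE[1][1] acc=42, pass-E 7, pass-S 6
  after 3 — PE[1][1] acc=82, pass-E 8, pass-S 5
  after 4 — PE[1][1] acc=98, pass-E 8, pass-S 2
— RS: 2×3; PE[1][1] trace:
  after 0 — PE[1][1] acc=0, pass-E 0, pass-S 0
  after 1 — PE[1][1] acc=0, pass-E 0, pass-S 0
  after 2 — PE[1][1] acc=29, pass-E 29, pass-S 1
  after 3 — PE[1][1] acc=82, pass-E 82, pass-S 5
  after 4 — PE[1][1] acc=135, pass-E 135, pass-S 9

dataflow = RS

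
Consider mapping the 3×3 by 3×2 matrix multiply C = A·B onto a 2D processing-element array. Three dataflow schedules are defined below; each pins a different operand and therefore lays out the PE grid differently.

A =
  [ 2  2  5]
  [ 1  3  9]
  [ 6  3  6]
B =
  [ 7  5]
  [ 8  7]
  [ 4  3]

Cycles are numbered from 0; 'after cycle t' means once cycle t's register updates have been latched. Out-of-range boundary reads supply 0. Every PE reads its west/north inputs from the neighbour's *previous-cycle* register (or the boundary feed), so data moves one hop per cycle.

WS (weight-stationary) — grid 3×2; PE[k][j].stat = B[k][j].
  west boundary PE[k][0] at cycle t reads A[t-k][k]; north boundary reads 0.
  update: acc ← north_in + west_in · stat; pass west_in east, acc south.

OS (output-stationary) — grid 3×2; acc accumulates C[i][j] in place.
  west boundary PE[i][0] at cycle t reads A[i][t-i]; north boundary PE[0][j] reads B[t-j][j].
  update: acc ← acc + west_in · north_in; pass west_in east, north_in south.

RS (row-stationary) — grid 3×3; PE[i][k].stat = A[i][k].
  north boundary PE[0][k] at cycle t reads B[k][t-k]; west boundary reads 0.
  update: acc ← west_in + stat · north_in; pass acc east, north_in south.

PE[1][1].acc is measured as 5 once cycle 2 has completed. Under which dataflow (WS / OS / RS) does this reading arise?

WS (3×2 grid), PE[1][1]:
  [0] (1,1) acc=0 (h:0 v:0)
  [1] (1,1) acc=0 (h:0 v:0)
  [2] (1,1) acc=24 (h:2 v:24)
OS (3×2 grid), PE[1][1]:
  [0] (1,1) acc=0 (h:0 v:0)
  [1] (1,1) acc=0 (h:0 v:0)
  [2] (1,1) acc=5 (h:1 v:5)
RS (3×3 grid), PE[1][1]:
  [0] (1,1) acc=0 (h:0 v:0)
  [1] (1,1) acc=0 (h:0 v:0)
  [2] (1,1) acc=31 (h:31 v:8)

dataflow = OS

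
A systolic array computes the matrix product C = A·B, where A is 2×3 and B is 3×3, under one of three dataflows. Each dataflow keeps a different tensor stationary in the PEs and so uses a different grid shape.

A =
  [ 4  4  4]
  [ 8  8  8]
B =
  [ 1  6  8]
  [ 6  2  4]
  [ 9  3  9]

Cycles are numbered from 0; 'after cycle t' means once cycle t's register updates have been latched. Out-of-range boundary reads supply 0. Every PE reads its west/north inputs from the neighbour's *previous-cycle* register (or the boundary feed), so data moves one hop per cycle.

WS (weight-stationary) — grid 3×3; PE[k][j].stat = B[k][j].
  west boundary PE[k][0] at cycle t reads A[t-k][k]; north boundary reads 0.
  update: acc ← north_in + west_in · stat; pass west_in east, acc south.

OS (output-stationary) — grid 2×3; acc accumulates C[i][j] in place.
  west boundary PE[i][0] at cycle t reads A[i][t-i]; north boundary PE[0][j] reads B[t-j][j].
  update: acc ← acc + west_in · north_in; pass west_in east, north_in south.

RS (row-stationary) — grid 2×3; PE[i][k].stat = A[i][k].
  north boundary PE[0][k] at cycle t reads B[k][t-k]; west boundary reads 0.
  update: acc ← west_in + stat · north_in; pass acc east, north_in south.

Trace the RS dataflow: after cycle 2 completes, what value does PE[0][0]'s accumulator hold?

RS on a 2×3 grid — tracing PE[0][0] and its feeders:
  c0 r0c0: 4 / 4 / 1
  c1 r0c0: 24 / 24 / 6
  c2 r0c0: 32 / 32 / 8

PE[0][0].acc = 32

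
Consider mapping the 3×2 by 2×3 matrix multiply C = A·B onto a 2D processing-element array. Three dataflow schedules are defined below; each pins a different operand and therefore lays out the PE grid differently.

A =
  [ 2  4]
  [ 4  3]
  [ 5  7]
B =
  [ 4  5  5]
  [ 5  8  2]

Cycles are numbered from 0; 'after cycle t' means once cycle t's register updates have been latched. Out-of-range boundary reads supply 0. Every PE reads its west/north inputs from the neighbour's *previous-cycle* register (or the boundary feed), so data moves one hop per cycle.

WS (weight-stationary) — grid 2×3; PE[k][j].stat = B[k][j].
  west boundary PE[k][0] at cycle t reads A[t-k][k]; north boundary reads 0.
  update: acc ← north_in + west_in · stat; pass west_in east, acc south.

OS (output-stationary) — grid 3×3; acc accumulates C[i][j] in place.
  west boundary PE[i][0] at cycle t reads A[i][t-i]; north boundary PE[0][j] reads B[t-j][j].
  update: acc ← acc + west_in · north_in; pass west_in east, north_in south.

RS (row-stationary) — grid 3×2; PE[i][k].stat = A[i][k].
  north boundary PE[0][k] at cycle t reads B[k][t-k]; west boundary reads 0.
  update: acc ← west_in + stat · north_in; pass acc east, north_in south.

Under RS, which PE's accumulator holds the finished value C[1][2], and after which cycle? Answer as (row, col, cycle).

(row, col, cycle) = (1, 1, 4)

Under RS, C[1][2] lands at PE[1][1]:
  @0  [1,1]  acc 0  |  →0  ↓0
  @1  [1,1]  acc 0  |  →0  ↓0
  @2  [1,1]  acc 31  |  →31  ↓5
  @3  [1,1]  acc 44  |  →44  ↓8
  @4  [1,1]  acc 26  |  →26  ↓2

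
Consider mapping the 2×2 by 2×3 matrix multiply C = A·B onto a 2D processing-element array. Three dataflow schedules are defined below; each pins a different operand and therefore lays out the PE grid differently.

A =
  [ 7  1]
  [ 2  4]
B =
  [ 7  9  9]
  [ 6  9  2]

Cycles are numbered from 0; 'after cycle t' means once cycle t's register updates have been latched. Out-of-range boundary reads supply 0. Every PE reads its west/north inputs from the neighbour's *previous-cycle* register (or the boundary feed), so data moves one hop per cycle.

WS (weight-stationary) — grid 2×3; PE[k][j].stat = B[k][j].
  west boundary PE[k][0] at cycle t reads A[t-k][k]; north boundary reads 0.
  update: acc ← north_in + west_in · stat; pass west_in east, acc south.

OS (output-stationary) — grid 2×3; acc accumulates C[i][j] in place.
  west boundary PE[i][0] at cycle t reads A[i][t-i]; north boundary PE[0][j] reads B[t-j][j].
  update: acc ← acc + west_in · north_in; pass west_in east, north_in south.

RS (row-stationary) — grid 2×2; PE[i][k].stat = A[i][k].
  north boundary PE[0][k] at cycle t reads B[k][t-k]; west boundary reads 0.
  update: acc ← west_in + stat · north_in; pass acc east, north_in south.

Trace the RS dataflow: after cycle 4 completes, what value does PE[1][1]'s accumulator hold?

PE[1][1].acc = 26

Tracing RS — 2×2 array, target PE[1][1]:
  [0] (0,1) acc=0 (h:0 v:0)
  [0] (1,0) acc=0 (h:0 v:0)
  [0] (1,1) acc=0 (h:0 v:0)
  [1] (0,1) acc=55 (h:55 v:6)
  [1] (1,0) acc=14 (h:14 v:7)
  [1] (1,1) acc=0 (h:0 v:0)
  [2] (0,1) acc=72 (h:72 v:9)
  [2] (1,0) acc=18 (h:18 v:9)
  [2] (1,1) acc=38 (h:38 v:6)
  [3] (0,1) acc=65 (h:65 v:2)
  [3] (1,0) acc=18 (h:18 v:9)
  [3] (1,1) acc=54 (h:54 v:9)
  [4] (0,1) acc=0 (h:0 v:0)
  [4] (1,0) acc=0 (h:0 v:0)
  [4] (1,1) acc=26 (h:26 v:2)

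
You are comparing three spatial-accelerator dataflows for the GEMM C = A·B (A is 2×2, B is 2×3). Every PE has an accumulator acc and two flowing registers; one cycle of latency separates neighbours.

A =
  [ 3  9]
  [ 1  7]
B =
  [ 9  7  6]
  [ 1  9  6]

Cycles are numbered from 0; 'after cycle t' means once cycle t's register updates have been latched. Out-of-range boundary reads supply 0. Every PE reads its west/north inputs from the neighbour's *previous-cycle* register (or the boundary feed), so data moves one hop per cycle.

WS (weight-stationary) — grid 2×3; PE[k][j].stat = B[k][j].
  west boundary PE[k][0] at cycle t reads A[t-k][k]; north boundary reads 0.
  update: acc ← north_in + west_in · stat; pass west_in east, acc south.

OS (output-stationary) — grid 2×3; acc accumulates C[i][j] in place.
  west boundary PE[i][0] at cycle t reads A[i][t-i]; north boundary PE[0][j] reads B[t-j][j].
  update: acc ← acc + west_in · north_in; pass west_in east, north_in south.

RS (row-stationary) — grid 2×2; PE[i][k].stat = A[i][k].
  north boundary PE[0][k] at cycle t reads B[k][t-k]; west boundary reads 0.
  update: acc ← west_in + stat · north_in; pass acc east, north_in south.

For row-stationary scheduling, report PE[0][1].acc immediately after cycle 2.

PE[0][1].acc = 102

Tracing RS — 2×2 array, target PE[0][1]:
  [0] (0,0) acc=27 (h:27 v:9)
  [0] (0,1) acc=0 (h:0 v:0)
  [1] (0,0) acc=21 (h:21 v:7)
  [1] (0,1) acc=36 (h:36 v:1)
  [2] (0,0) acc=18 (h:18 v:6)
  [2] (0,1) acc=102 (h:102 v:9)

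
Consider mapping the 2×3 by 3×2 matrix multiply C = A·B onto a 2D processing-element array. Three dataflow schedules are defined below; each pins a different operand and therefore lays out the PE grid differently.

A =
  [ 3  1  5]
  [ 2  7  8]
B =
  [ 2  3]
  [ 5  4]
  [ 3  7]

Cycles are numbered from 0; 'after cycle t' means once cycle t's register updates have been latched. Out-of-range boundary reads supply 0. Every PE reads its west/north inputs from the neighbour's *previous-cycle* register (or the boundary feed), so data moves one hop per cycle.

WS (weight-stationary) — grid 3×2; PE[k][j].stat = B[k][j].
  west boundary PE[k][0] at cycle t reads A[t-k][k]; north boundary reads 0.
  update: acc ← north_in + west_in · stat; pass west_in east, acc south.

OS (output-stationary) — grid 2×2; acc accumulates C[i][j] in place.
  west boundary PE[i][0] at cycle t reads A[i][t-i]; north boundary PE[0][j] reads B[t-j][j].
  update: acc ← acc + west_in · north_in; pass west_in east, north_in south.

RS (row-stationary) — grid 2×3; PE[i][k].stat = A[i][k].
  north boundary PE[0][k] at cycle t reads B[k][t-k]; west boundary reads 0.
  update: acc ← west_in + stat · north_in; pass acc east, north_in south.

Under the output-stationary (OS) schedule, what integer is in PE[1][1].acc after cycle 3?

PE[1][1].acc = 34

OS 2×2: PE[1][1] cycle-by-cycle (with neighbour feeds):
  step 0 · PE0,1: acc=0; fwd→0 fwd↓0
  step 0 · PE1,0: acc=0; fwd→0 fwd↓0
  step 0 · PE1,1: acc=0; fwd→0 fwd↓0
  step 1 · PE0,1: acc=9; fwd→3 fwd↓3
  step 1 · PE1,0: acc=4; fwd→2 fwd↓2
  step 1 · PE1,1: acc=0; fwd→0 fwd↓0
  step 2 · PE0,1: acc=13; fwd→1 fwd↓4
  step 2 · PE1,0: acc=39; fwd→7 fwd↓5
  step 2 · PE1,1: acc=6; fwd→2 fwd↓3
  step 3 · PE0,1: acc=48; fwd→5 fwd↓7
  step 3 · PE1,0: acc=63; fwd→8 fwd↓3
  step 3 · PE1,1: acc=34; fwd→7 fwd↓4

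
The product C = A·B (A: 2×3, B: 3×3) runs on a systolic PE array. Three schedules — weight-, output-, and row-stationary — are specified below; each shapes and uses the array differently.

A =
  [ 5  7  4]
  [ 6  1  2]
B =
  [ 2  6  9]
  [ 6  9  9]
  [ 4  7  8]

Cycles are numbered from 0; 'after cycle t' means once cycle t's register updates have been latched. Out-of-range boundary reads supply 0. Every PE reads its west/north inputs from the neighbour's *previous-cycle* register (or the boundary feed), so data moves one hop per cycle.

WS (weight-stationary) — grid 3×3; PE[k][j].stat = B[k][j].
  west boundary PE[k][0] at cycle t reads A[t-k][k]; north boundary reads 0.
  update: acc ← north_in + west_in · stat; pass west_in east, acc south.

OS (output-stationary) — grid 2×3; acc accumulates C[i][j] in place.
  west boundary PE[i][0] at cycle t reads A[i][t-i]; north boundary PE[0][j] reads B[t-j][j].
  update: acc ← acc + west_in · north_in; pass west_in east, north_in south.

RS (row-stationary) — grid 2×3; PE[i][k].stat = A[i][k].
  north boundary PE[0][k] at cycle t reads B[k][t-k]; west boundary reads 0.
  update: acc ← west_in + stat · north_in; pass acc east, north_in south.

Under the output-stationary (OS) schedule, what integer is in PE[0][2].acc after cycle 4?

PE[0][2].acc = 140

OS (2×3). Following PE[0][2] plus its west/north inputs:
  t=0 PE[0][1]: acc=0 h=0 v=0
  t=0 PE[0][2]: acc=0 h=0 v=0
  t=1 PE[0][1]: acc=30 h=5 v=6
  t=1 PE[0][2]: acc=0 h=0 v=0
  t=2 PE[0][1]: acc=93 h=7 v=9
  t=2 PE[0][2]: acc=45 h=5 v=9
  t=3 PE[0][1]: acc=121 h=4 v=7
  t=3 PE[0][2]: acc=108 h=7 v=9
  t=4 PE[0][1]: acc=121 h=0 v=0
  t=4 PE[0][2]: acc=140 h=4 v=8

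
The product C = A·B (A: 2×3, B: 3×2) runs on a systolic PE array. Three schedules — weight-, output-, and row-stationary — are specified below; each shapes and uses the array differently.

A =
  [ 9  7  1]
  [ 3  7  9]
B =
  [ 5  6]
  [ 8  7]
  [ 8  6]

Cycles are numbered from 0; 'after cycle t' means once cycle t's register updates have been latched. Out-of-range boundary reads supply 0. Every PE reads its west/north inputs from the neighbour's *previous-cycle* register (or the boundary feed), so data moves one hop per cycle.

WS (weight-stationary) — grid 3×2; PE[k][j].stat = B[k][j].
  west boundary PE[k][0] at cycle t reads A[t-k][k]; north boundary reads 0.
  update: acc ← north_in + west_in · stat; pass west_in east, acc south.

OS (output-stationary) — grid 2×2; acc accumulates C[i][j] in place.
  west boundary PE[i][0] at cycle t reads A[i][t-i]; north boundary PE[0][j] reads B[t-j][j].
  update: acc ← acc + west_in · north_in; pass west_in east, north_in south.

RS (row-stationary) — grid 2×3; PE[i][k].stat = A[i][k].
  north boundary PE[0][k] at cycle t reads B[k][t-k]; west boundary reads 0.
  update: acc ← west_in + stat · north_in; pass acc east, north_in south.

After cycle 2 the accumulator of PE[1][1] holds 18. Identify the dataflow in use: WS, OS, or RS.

WS (3×2 grid), PE[1][1]:
  @0  [1,1]  acc 0  |  →0  ↓0
  @1  [1,1]  acc 0  |  →0  ↓0
  @2  [1,1]  acc 103  |  →7  ↓103
OS (2×2 grid), PE[1][1]:
  @0  [1,1]  acc 0  |  →0  ↓0
  @1  [1,1]  acc 0  |  →0  ↓0
  @2  [1,1]  acc 18  |  →3  ↓6
RS (2×3 grid), PE[1][1]:
  @0  [1,1]  acc 0  |  →0  ↓0
  @1  [1,1]  acc 0  |  →0  ↓0
  @2  [1,1]  acc 71  |  →71  ↓8

dataflow = OS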